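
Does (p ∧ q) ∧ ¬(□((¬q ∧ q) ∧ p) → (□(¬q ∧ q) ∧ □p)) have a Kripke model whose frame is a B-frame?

Unsatisfiable

1. (p ∧ q) ∧ ¬(□((¬q ∧ q) ∧ p) → (□(¬q ∧ q) ∧ □p)), w0
2. p ∧ q, w0   [∧-rule on 1]
3. ¬(□((¬q ∧ q) ∧ p) → (□(¬q ∧ q) ∧ □p)), w0   [∧-rule on 1]
4. p, w0   [∧-rule on 2]
5. q, w0   [∧-rule on 2]
6. □((¬q ∧ q) ∧ p), w0   [¬→-rule on 3]
7. ¬(□(¬q ∧ q) ∧ □p), w0   [¬→-rule on 3]
8. (¬q ∧ q) ∧ p, w0   [□-rule on 6 via w0Rw0]
9. ¬q ∧ q, w0   [∧-rule on 8]
10. ¬q, w0   [∧-rule on 9]
Accessibility: w0Rw0
Branch closes: q and ¬q both at w0.
All branches of the tableau close; one closing branch shown above.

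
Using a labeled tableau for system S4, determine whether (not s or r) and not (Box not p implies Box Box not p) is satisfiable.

1. (not s or r) and not (Box not p implies Box Box not p), w0
2. not s or r, w0
3. not (Box not p implies Box Box not p), w0
4. Box not p, w0
5. not Box Box not p, w0
6. not p, w0
7. r, w0
8. not Box not p, w1
9. not p, w1
10. p, w2
11. not p, w2
Accessibility: w0Rw0, w0Rw1, w0Rw2, w1Rw1, w1Rw2, w2Rw2
Branch closes: p and not p both at w2.
All branches of the tableau close; one closing branch shown above.

Unsatisfiable (every branch closes)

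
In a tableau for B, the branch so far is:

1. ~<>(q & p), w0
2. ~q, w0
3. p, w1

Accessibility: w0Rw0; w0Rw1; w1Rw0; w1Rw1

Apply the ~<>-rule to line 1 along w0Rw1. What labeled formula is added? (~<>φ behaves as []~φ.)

~(q & p), w1

~<>φ behaves as []~φ: propagate the negated body to each accessible world.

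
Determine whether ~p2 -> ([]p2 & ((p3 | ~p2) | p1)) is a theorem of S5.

Invalid (countermodel exists)

Tableau for the negation ~(~p2 -> ([]p2 & ((p3 | ~p2) | p1))):
1. ~(~p2 -> ([]p2 & ((p3 | ~p2) | p1))), w0
2. ~p2, w0
3. ~([]p2 & ((p3 | ~p2) | p1)), w0
4. ~[]p2, w0
5. ~p2, w1
Accessibility: w0Rw0, w0Rw1, w1Rw0, w1Rw1
The negation has an open branch (countermodel exists).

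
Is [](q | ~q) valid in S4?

Valid

Tableau for the negation ~[](q | ~q):
1. ~[](q | ~q), u
2. ~(q | ~q), v   [~[]-rule on 1: fresh world v, uRv]
3. ~q, v   [~|-rule on 2]
4. q, v   [~|-rule on 2]
Accessibility: uRu, uRv, vRv
Branch closes: q and ~q both at v.
All branches of the negation close; one closing branch shown above.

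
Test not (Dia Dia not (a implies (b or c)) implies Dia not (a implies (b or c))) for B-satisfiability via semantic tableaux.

1. not (Dia Dia not (a implies (b or c)) implies Dia not (a implies (b or c))), u
2. Dia Dia not (a implies (b or c)), u
3. not Dia not (a implies (b or c)), u
4. a implies (b or c), u
5. b or c, u
6. c, u
7. Dia not (a implies (b or c)), v
8. a implies (b or c), v
9. b or c, v
10. c, v
11. not (a implies (b or c)), w
12. a, w
13. not (b or c), w
14. not b, w
15. not c, w
Accessibility: uRu, uRv, vRu, vRv, vRw, wRv, wRw

Satisfiable (open branch found)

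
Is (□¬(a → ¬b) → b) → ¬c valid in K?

Tableau for the negation ¬((□¬(a → ¬b) → b) → ¬c):
1. ¬((□¬(a → ¬b) → b) → ¬c), w0
2. □¬(a → ¬b) → b, w0
3. c, w0
4. b, w0
The negation has an open branch (countermodel exists).

Not valid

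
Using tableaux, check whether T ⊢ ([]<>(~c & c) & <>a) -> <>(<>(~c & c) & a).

Tableau for the negation ~(([]<>(~c & c) & <>a) -> <>(<>(~c & c) & a)):
1. ~(([]<>(~c & c) & <>a) -> <>(<>(~c & c) & a)), w0
2. []<>(~c & c) & <>a, w0   [~->-rule on 1]
3. ~<>(<>(~c & c) & a), w0   [~->-rule on 1]
4. []<>(~c & c), w0   [&-rule on 2]
5. <>a, w0   [&-rule on 2]
6. ~(<>(~c & c) & a), w0   [~<>-rule on 3 via w0Rw0]
7. <>(~c & c), w0   [[]-rule on 4 via w0Rw0]
8. ~<>(~c & c), w0   [~&-rule on 6 (branches; this branch)]
9. ~(~c & c), w0   [~<>-rule on 8 via w0Rw0]
10. ~c, w0   [~&-rule on 9 (branches; this branch)]
11. a, w1   [<>-rule on 5: fresh world w1, w0Rw1]
12. ~(<>(~c & c) & a), w1   [~<>-rule on 3 via w0Rw1]
13. <>(~c & c), w1   [[]-rule on 4 via w0Rw1]
14. ~(~c & c), w1   [~<>-rule on 8 via w0Rw1]
15. ~<>(~c & c), w1   [~&-rule on 12 (branches; this branch)]
16. ~c, w1   [~&-rule on 14 (branches; this branch)]
17. ~c & c, w2   [<>-rule on 7: fresh world w2, w0Rw2]
18. ~c, w2   [&-rule on 17]
19. c, w2   [&-rule on 17]
Accessibility: w0Rw0, w0Rw1, w0Rw2, w1Rw1, w2Rw2
Branch closes: c and ~c both at w2.
All branches of the negation close; one closing branch shown above.

Valid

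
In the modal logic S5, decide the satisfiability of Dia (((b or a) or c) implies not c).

1. Dia (((b or a) or c) implies not c), u
2. ((b or a) or c) implies not c, v
3. not c, v
Accessibility: uRu, uRv, vRu, vRv

Satisfiable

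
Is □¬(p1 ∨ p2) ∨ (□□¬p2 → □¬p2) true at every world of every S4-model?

Tableau for the negation ¬(□¬(p1 ∨ p2) ∨ (□□¬p2 → □¬p2)):
1. ¬(□¬(p1 ∨ p2) ∨ (□□¬p2 → □¬p2)), w0
2. ¬□¬(p1 ∨ p2), w0
3. ¬(□□¬p2 → □¬p2), w0
4. □□¬p2, w0
5. ¬□¬p2, w0
6. □¬p2, w0
7. ¬p2, w0
8. p1 ∨ p2, w1
9. □¬p2, w1
10. ¬p2, w1
11. p1, w1
12. p2, w2
13. □¬p2, w2
14. ¬p2, w2
Accessibility: w0Rw0, w0Rw1, w0Rw2, w1Rw1, w2Rw2
Branch closes: p2 and ¬p2 both at w2.
All branches of the negation close; one closing branch shown above.

Valid in S4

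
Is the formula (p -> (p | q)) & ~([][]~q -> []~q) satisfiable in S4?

Unsatisfiable

1. (p -> (p | q)) & ~([][]~q -> []~q), u
2. p -> (p | q), u
3. ~([][]~q -> []~q), u
4. [][]~q, u
5. ~[]~q, u
6. []~q, u
7. ~q, u
8. p | q, u
9. p, u
10. q, v
11. []~q, v
12. ~q, v
Accessibility: uRu, uRv, vRv
Branch closes: q and ~q both at v.
Every branch closes; the branch above is one of them.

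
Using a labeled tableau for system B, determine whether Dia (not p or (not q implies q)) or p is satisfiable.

Yes, satisfiable

1. Dia (not p or (not q implies q)) or p, w0
2. p, w0
Accessibility: w0Rw0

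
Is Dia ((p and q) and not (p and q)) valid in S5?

Not valid

Tableau for the negation not Dia ((p and q) and not (p and q)):
1. not Dia ((p and q) and not (p and q)), w0
2. not ((p and q) and not (p and q)), w0   [neg-Dia-rule on 1 via w0Rw0]
3. p and q, w0   [neg-and-rule on 2 (branches; this branch)]
4. p, w0   [and-rule on 3]
5. q, w0   [and-rule on 3]
Accessibility: w0Rw0
The negation has an open branch (countermodel exists).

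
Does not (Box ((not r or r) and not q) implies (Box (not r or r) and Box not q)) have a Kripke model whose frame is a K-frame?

Unsatisfiable

1. not (Box ((not r or r) and not q) implies (Box (not r or r) and Box not q)), u
2. Box ((not r or r) and not q), u
3. not (Box (not r or r) and Box not q), u
4. not Box not q, u
5. q, v
6. (not r or r) and not q, v
7. not r or r, v
8. not q, v
Accessibility: uRv
Branch closes: q and not q both at v.
(One branch shown.) All branches close.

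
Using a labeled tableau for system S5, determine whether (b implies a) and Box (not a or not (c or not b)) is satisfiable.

Yes, satisfiable

1. (b implies a) and Box (not a or not (c or not b)), w0
2. b implies a, w0
3. Box (not a or not (c or not b)), w0
4. not a or not (c or not b), w0
5. a, w0
6. not (c or not b), w0
7. not c, w0
8. b, w0
Accessibility: w0Rw0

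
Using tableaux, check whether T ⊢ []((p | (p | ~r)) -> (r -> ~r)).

Not valid

Tableau for the negation ~[]((p | (p | ~r)) -> (r -> ~r)):
1. ~[]((p | (p | ~r)) -> (r -> ~r)), u
2. ~((p | (p | ~r)) -> (r -> ~r)), v
3. p | (p | ~r), v
4. ~(r -> ~r), v
5. r, v
6. p | ~r, v
7. p, v
Accessibility: uRu, uRv, vRv
The negation has an open branch (countermodel exists).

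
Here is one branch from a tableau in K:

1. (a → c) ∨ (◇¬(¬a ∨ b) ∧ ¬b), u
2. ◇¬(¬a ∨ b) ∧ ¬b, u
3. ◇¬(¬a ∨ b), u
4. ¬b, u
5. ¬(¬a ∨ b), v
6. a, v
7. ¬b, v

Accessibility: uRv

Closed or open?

No, open

No world carries both an atom and its negation.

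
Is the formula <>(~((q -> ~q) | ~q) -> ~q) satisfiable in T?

1. <>(~((q -> ~q) | ~q) -> ~q), 0
2. ~((q -> ~q) | ~q) -> ~q, 1
3. ~q, 1
Accessibility: 0R0, 0R1, 1R1

Yes, satisfiable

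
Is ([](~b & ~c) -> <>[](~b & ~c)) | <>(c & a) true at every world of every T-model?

Valid

Tableau for the negation ~(([](~b & ~c) -> <>[](~b & ~c)) | <>(c & a)):
1. ~(([](~b & ~c) -> <>[](~b & ~c)) | <>(c & a)), w0
2. ~([](~b & ~c) -> <>[](~b & ~c)), w0
3. ~<>(c & a), w0
4. [](~b & ~c), w0
5. ~<>[](~b & ~c), w0
6. ~(c & a), w0
7. ~b & ~c, w0
8. ~b, w0
9. ~c, w0
10. ~[](~b & ~c), w0
11. ~a, w0
12. ~(~b & ~c), w1
13. ~(c & a), w1
14. ~b & ~c, w1
15. ~b, w1
16. ~c, w1
17. ~[](~b & ~c), w1
18. c, w1
Accessibility: w0Rw0, w0Rw1, w1Rw1
Branch closes: c and ~c both at w1.
All branches of the negation close; one closing branch shown above.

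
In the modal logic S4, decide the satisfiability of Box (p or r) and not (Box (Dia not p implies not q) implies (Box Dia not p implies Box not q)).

No, unsatisfiable

1. Box (p or r) and not (Box (Dia not p implies not q) implies (Box Dia not p implies Box not q)), 0
2. Box (p or r), 0   [and-rule on 1]
3. not (Box (Dia not p implies not q) implies (Box Dia not p implies Box not q)), 0   [and-rule on 1]
4. Box (Dia not p implies not q), 0   [neg-implies-rule on 3]
5. not (Box Dia not p implies Box not q), 0   [neg-implies-rule on 3]
6. Box Dia not p, 0   [neg-implies-rule on 5]
7. not Box not q, 0   [neg-implies-rule on 5]
8. p or r, 0   [Box-rule on 2 via 0R0]
9. Dia not p implies not q, 0   [Box-rule on 4 via 0R0]
10. Dia not p, 0   [Box-rule on 6 via 0R0]
11. r, 0   [or-rule on 8 (branches; this branch)]
12. not q, 0   [implies-rule on 9 (branches; this branch)]
13. q, 1   [neg-Box-rule on 7: fresh world 1, 0R1]
14. p or r, 1   [Box-rule on 2 via 0R1]
15. Dia not p implies not q, 1   [Box-rule on 4 via 0R1]
16. Dia not p, 1   [Box-rule on 6 via 0R1]
17. r, 1   [or-rule on 14 (branches; this branch)]
18. not Dia not p, 1   [implies-rule on 15 (branches; this branch)]
19. p, 1   [neg-Dia-rule on 18 via 1R1]
20. not p, 2   [Dia-rule on 10: fresh world 2, 0R2]
21. p or r, 2   [Box-rule on 2 via 0R2]
22. Dia not p implies not q, 2   [Box-rule on 4 via 0R2]
23. Dia not p, 2   [Box-rule on 6 via 0R2]
24. r, 2   [or-rule on 21 (branches; this branch)]
25. not q, 2   [implies-rule on 22 (branches; this branch)]
26. not p, 3   [Dia-rule on 16: fresh world 3, 1R3]
27. p or r, 3   [Box-rule on 2 via 0R3]
28. Dia not p implies not q, 3   [Box-rule on 4 via 0R3]
29. Dia not p, 3   [Box-rule on 6 via 0R3]
30. p, 3   [neg-Dia-rule on 18 via 1R3]
Accessibility: 0R0, 0R1, 0R2, 0R3, 1R1, 1R3, 2R2, 3R3
Branch closes: p and not p both at 3.
(One branch shown.) All branches close.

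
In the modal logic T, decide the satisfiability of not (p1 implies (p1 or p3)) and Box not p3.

1. not (p1 implies (p1 or p3)) and Box not p3, w0
2. not (p1 implies (p1 or p3)), w0
3. Box not p3, w0
4. p1, w0
5. not (p1 or p3), w0
6. not p1, w0
7. not p3, w0
Accessibility: w0Rw0
Branch closes: p1 and not p1 both at w0.
Every branch closes; the branch above is one of them.

Unsatisfiable (every branch closes)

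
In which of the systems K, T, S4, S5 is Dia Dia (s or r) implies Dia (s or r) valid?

S4, S5

S4-tableau for the negation not (Dia Dia (s or r) implies Dia (s or r)):
1. not (Dia Dia (s or r) implies Dia (s or r)), 0
2. Dia Dia (s or r), 0
3. not Dia (s or r), 0
4. not (s or r), 0
5. not s, 0
6. not r, 0
7. Dia (s or r), 1
8. not (s or r), 1
9. not s, 1
10. not r, 1
11. s or r, 2
12. not (s or r), 2
13. not s, 2
14. not r, 2
15. r, 2
Accessibility: 0R0, 0R1, 0R2, 1R1, 1R2, 2R2
Branch closes: r and not r both at 2.
Every branch closes (one shown): valid in S4, hence also in S5 (every theorem of S4 is a theorem of S5).
T-tableau for the negation not (Dia Dia (s or r) implies Dia (s or r)):
1. not (Dia Dia (s or r) implies Dia (s or r)), 0
2. Dia Dia (s or r), 0
3. not Dia (s or r), 0
4. not (s or r), 0
5. not s, 0
6. not r, 0
7. Dia (s or r), 1
8. not (s or r), 1
9. not s, 1
10. not r, 1
11. s or r, 2
12. r, 2
Accessibility: 0R0, 0R1, 1R1, 1R2, 2R2
Complete open branch: countermodel on a T-frame, so not valid in T, nor in K (the same frame is also a K-frame).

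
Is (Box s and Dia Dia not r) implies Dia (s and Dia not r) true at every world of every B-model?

Yes, valid

Tableau for the negation not ((Box s and Dia Dia not r) implies Dia (s and Dia not r)):
1. not ((Box s and Dia Dia not r) implies Dia (s and Dia not r)), w0
2. Box s and Dia Dia not r, w0
3. not Dia (s and Dia not r), w0
4. Box s, w0
5. Dia Dia not r, w0
6. not (s and Dia not r), w0
7. s, w0
8. not Dia not r, w0
9. r, w0
10. Dia not r, w1
11. not (s and Dia not r), w1
12. s, w1
13. r, w1
14. not Dia not r, w1
15. not r, w2
16. r, w2
Accessibility: w0Rw0, w0Rw1, w1Rw0, w1Rw1, w1Rw2, w2Rw1, w2Rw2
Branch closes: r and not r both at w2.
Every branch of the negation's tableau closes; the branch above is one of them.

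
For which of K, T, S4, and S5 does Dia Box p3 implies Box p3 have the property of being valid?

S5-tableau for the negation not (Dia Box p3 implies Box p3):
1. not (Dia Box p3 implies Box p3), 0
2. Dia Box p3, 0
3. not Box p3, 0
4. Box p3, 1
5. p3, 0
6. p3, 1
7. not p3, 2
8. p3, 2
Accessibility: 0R0, 0R1, 0R2, 1R0, 1R1, 1R2, 2R0, 2R1, 2R2
Branch closes: p3 and not p3 both at 2.
Every branch closes (one shown): valid in S5.
S4-tableau for the negation not (Dia Box p3 implies Box p3):
1. not (Dia Box p3 implies Box p3), 0
2. Dia Box p3, 0
3. not Box p3, 0
4. Box p3, 1
5. p3, 1
6. not p3, 2
Accessibility: 0R0, 0R1, 0R2, 1R1, 2R2
Complete open branch: countermodel on an S4-frame, so not valid in S4, nor in K, T (the same frame is also a K-frame and a T-frame).

S5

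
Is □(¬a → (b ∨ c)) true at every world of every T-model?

Tableau for the negation ¬□(¬a → (b ∨ c)):
1. ¬□(¬a → (b ∨ c)), u
2. ¬(¬a → (b ∨ c)), v
3. ¬a, v
4. ¬(b ∨ c), v
5. ¬b, v
6. ¬c, v
Accessibility: uRu, uRv, vRv
The negation has an open branch (countermodel exists).

Not valid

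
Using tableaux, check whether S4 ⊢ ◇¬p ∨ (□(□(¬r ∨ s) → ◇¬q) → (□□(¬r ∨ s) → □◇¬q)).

Tableau for the negation ¬(◇¬p ∨ (□(□(¬r ∨ s) → ◇¬q) → (□□(¬r ∨ s) → □◇¬q))):
1. ¬(◇¬p ∨ (□(□(¬r ∨ s) → ◇¬q) → (□□(¬r ∨ s) → □◇¬q))), 0
2. ¬◇¬p, 0
3. ¬(□(□(¬r ∨ s) → ◇¬q) → (□□(¬r ∨ s) → □◇¬q)), 0
4. □(□(¬r ∨ s) → ◇¬q), 0
5. ¬(□□(¬r ∨ s) → □◇¬q), 0
6. □□(¬r ∨ s), 0
7. ¬□◇¬q, 0
8. p, 0
9. □(¬r ∨ s) → ◇¬q, 0
10. □(¬r ∨ s), 0
11. ¬r ∨ s, 0
12. ◇¬q, 0
13. s, 0
14. ¬◇¬q, 1
15. p, 1
16. □(¬r ∨ s) → ◇¬q, 1
17. □(¬r ∨ s), 1
18. ¬r ∨ s, 1
19. q, 1
20. ¬□(¬r ∨ s), 1
21. s, 1
22. ¬q, 2
23. p, 2
24. □(¬r ∨ s) → ◇¬q, 2
25. □(¬r ∨ s), 2
26. ¬r ∨ s, 2
27. ◇¬q, 2
28. s, 2
29. ¬(¬r ∨ s), 3
30. r, 3
31. ¬s, 3
32. p, 3
33. □(¬r ∨ s) → ◇¬q, 3
34. □(¬r ∨ s), 3
35. ¬r ∨ s, 3
36. q, 3
37. ◇¬q, 3
38. s, 3
Accessibility: 0R0, 0R1, 0R2, 0R3, 1R1, 1R3, 2R2, 3R3
Branch closes: s and ¬s both at 3.
Every branch of the negation's tableau closes; the branch above is one of them.

Valid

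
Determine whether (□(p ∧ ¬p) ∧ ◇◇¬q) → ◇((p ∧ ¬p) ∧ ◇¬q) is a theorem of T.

Tableau for the negation ¬((□(p ∧ ¬p) ∧ ◇◇¬q) → ◇((p ∧ ¬p) ∧ ◇¬q)):
1. ¬((□(p ∧ ¬p) ∧ ◇◇¬q) → ◇((p ∧ ¬p) ∧ ◇¬q)), w0
2. □(p ∧ ¬p) ∧ ◇◇¬q, w0
3. ¬◇((p ∧ ¬p) ∧ ◇¬q), w0
4. □(p ∧ ¬p), w0
5. ◇◇¬q, w0
6. ¬((p ∧ ¬p) ∧ ◇¬q), w0
7. p ∧ ¬p, w0
8. p, w0
9. ¬p, w0
Accessibility: w0Rw0
Branch closes: p and ¬p both at w0.
Every branch of the negation's tableau closes; the branch above is one of them.

Valid in T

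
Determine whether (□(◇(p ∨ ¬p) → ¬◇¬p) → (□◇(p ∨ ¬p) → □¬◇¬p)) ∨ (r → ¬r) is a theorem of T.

Valid in T

Tableau for the negation ¬((□(◇(p ∨ ¬p) → ¬◇¬p) → (□◇(p ∨ ¬p) → □¬◇¬p)) ∨ (r → ¬r)):
1. ¬((□(◇(p ∨ ¬p) → ¬◇¬p) → (□◇(p ∨ ¬p) → □¬◇¬p)) ∨ (r → ¬r)), 0
2. ¬(□(◇(p ∨ ¬p) → ¬◇¬p) → (□◇(p ∨ ¬p) → □¬◇¬p)), 0   [¬∨-rule on 1]
3. ¬(r → ¬r), 0   [¬∨-rule on 1]
4. □(◇(p ∨ ¬p) → ¬◇¬p), 0   [¬→-rule on 2]
5. ¬(□◇(p ∨ ¬p) → □¬◇¬p), 0   [¬→-rule on 2]
6. r, 0   [¬→-rule on 3]
7. □◇(p ∨ ¬p), 0   [¬→-rule on 5]
8. ¬□¬◇¬p, 0   [¬→-rule on 5]
9. ◇(p ∨ ¬p) → ¬◇¬p, 0   [□-rule on 4 via 0R0]
10. ◇(p ∨ ¬p), 0   [□-rule on 7 via 0R0]
11. ¬◇¬p, 0   [→-rule on 9 (branches; this branch)]
12. p, 0   [¬◇-rule on 11 via 0R0]
13. ◇¬p, 1   [¬□-rule on 8: fresh world 1, 0R1]
14. ◇(p ∨ ¬p) → ¬◇¬p, 1   [□-rule on 4 via 0R1]
15. ◇(p ∨ ¬p), 1   [□-rule on 7 via 0R1]
16. p, 1   [¬◇-rule on 11 via 0R1]
17. ¬◇¬p, 1   [→-rule on 14 (branches; this branch)]
18. p ∨ ¬p, 2   [◇-rule on 10: fresh world 2, 0R2]
19. ◇(p ∨ ¬p) → ¬◇¬p, 2   [□-rule on 4 via 0R2]
20. ◇(p ∨ ¬p), 2   [□-rule on 7 via 0R2]
21. p, 2   [¬◇-rule on 11 via 0R2]
22. ¬◇¬p, 2   [→-rule on 19 (branches; this branch)]
23. ¬p, 3   [◇-rule on 13: fresh world 3, 1R3]
24. p, 3   [¬◇-rule on 17 via 1R3]
Accessibility: 0R0, 0R1, 0R2, 1R1, 1R3, 2R2, 3R3
Branch closes: p and ¬p both at 3.
All branches of the negation close; one closing branch shown above.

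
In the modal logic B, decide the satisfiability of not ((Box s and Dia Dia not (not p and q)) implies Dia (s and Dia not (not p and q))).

1. not ((Box s and Dia Dia not (not p and q)) implies Dia (s and Dia not (not p and q))), w0
2. Box s and Dia Dia not (not p and q), w0
3. not Dia (s and Dia not (not p and q)), w0
4. Box s, w0
5. Dia Dia not (not p and q), w0
6. not (s and Dia not (not p and q)), w0
7. s, w0
8. not Dia not (not p and q), w0
9. not p and q, w0
10. not p, w0
11. q, w0
12. Dia not (not p and q), w1
13. not (s and Dia not (not p and q)), w1
14. s, w1
15. not p and q, w1
16. not p, w1
17. q, w1
18. not Dia not (not p and q), w1
19. not (not p and q), w2
20. not p and q, w2
21. not p, w2
22. q, w2
23. not q, w2
Accessibility: w0Rw0, w0Rw1, w1Rw0, w1Rw1, w1Rw2, w2Rw1, w2Rw2
Branch closes: q and not q both at w2.
Every branch closes; the branch above is one of them.

No, unsatisfiable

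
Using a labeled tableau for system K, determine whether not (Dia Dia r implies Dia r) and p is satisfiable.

1. not (Dia Dia r implies Dia r) and p, 0
2. not (Dia Dia r implies Dia r), 0
3. p, 0
4. Dia Dia r, 0
5. not Dia r, 0
6. Dia r, 1
7. not r, 1
8. r, 2
Accessibility: 0R1, 1R2

Yes, satisfiable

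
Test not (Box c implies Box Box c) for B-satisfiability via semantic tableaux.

Yes, satisfiable

1. not (Box c implies Box Box c), u
2. Box c, u
3. not Box Box c, u
4. c, u
5. not Box c, v
6. c, v
7. not c, w
Accessibility: uRu, uRv, vRu, vRv, vRw, wRv, wRw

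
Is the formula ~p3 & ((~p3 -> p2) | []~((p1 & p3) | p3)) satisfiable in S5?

1. ~p3 & ((~p3 -> p2) | []~((p1 & p3) | p3)), u
2. ~p3, u
3. (~p3 -> p2) | []~((p1 & p3) | p3), u
4. []~((p1 & p3) | p3), u
5. ~((p1 & p3) | p3), u
6. ~(p1 & p3), u
Accessibility: uRu

Yes, satisfiable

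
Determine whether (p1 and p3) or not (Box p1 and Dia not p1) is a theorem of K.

Valid

Tableau for the negation not ((p1 and p3) or not (Box p1 and Dia not p1)):
1. not ((p1 and p3) or not (Box p1 and Dia not p1)), 0
2. not (p1 and p3), 0
3. Box p1 and Dia not p1, 0
4. Box p1, 0
5. Dia not p1, 0
6. not p3, 0
7. not p1, 1
8. p1, 1
Accessibility: 0R1
Branch closes: p1 and not p1 both at 1.
All branches of the negation close; one closing branch shown above.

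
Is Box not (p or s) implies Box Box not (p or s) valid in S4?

Tableau for the negation not (Box not (p or s) implies Box Box not (p or s)):
1. not (Box not (p or s) implies Box Box not (p or s)), 0
2. Box not (p or s), 0
3. not Box Box not (p or s), 0
4. not (p or s), 0
5. not p, 0
6. not s, 0
7. not Box not (p or s), 1
8. not (p or s), 1
9. not p, 1
10. not s, 1
11. p or s, 2
12. not (p or s), 2
13. not p, 2
14. not s, 2
15. s, 2
Accessibility: 0R0, 0R1, 0R2, 1R1, 1R2, 2R2
Branch closes: s and not s both at 2.
All branches of the negation close; one closing branch shown above.

Valid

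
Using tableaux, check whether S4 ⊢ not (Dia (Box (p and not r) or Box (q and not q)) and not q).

Invalid (countermodel exists)

Tableau for the negation Dia (Box (p and not r) or Box (q and not q)) and not q:
1. Dia (Box (p and not r) or Box (q and not q)) and not q, 0
2. Dia (Box (p and not r) or Box (q and not q)), 0
3. not q, 0
4. Box (p and not r) or Box (q and not q), 1
5. Box (p and not r), 1
6. p and not r, 1
7. p, 1
8. not r, 1
Accessibility: 0R0, 0R1, 1R1
The negation has an open branch (countermodel exists).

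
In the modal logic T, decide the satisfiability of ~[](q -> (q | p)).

Unsatisfiable (every branch closes)

1. ~[](q -> (q | p)), 0
2. ~(q -> (q | p)), 1
3. q, 1
4. ~(q | p), 1
5. ~q, 1
6. ~p, 1
Accessibility: 0R0, 0R1, 1R1
Branch closes: q and ~q both at 1.
(One branch shown.) All branches close.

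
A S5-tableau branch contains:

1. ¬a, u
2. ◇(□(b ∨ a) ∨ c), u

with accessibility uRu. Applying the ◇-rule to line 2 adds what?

a fresh world v with uRv, and □(b ∨ a) ∨ c at v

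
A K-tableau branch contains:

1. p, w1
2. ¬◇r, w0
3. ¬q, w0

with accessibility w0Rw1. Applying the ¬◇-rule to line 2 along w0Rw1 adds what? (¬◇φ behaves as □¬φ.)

¬r, w1

¬◇φ behaves as □¬φ: propagate the negated body to each accessible world.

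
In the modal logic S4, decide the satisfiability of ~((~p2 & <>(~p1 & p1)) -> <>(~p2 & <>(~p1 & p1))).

1. ~((~p2 & <>(~p1 & p1)) -> <>(~p2 & <>(~p1 & p1))), w0
2. ~p2 & <>(~p1 & p1), w0
3. ~<>(~p2 & <>(~p1 & p1)), w0
4. ~p2, w0
5. <>(~p1 & p1), w0
6. ~(~p2 & <>(~p1 & p1)), w0
7. ~<>(~p1 & p1), w0
8. ~(~p1 & p1), w0
9. ~p1, w0
10. ~p1 & p1, w1
11. ~p1, w1
12. p1, w1
Accessibility: w0Rw0, w0Rw1, w1Rw1
Branch closes: p1 and ~p1 both at w1.
(One branch shown.) All branches close.

Unsatisfiable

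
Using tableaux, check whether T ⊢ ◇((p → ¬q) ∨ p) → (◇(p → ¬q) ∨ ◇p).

Valid in T

Tableau for the negation ¬(◇((p → ¬q) ∨ p) → (◇(p → ¬q) ∨ ◇p)):
1. ¬(◇((p → ¬q) ∨ p) → (◇(p → ¬q) ∨ ◇p)), w0
2. ◇((p → ¬q) ∨ p), w0
3. ¬(◇(p → ¬q) ∨ ◇p), w0
4. ¬◇(p → ¬q), w0
5. ¬◇p, w0
6. ¬(p → ¬q), w0
7. p, w0
8. q, w0
9. ¬p, w0
Accessibility: w0Rw0
Branch closes: p and ¬p both at w0.
All branches of the negation close; one closing branch shown above.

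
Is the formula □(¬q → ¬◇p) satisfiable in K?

Satisfiable

1. □(¬q → ¬◇p), w0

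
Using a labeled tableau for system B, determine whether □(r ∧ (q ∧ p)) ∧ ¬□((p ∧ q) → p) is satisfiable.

Unsatisfiable (every branch closes)

1. □(r ∧ (q ∧ p)) ∧ ¬□((p ∧ q) → p), 0
2. □(r ∧ (q ∧ p)), 0   [∧-rule on 1]
3. ¬□((p ∧ q) → p), 0   [∧-rule on 1]
4. r ∧ (q ∧ p), 0   [□-rule on 2 via 0R0]
5. r, 0   [∧-rule on 4]
6. q ∧ p, 0   [∧-rule on 4]
7. q, 0   [∧-rule on 6]
8. p, 0   [∧-rule on 6]
9. ¬((p ∧ q) → p), 1   [¬□-rule on 3: fresh world 1, 0R1]
10. p ∧ q, 1   [¬→-rule on 9]
11. ¬p, 1   [¬→-rule on 9]
12. p, 1   [∧-rule on 10]
13. q, 1   [∧-rule on 10]
Accessibility: 0R0, 0R1, 1R0, 1R1
Branch closes: p and ¬p both at 1.
All branches of the tableau close; one closing branch shown above.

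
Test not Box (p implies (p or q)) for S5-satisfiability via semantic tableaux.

Unsatisfiable (every branch closes)

1. not Box (p implies (p or q)), w0
2. not (p implies (p or q)), w1   [neg-Box-rule on 1: fresh world w1, w0Rw1]
3. p, w1   [neg-implies-rule on 2]
4. not (p or q), w1   [neg-implies-rule on 2]
5. not p, w1   [neg-or-rule on 4]
6. not q, w1   [neg-or-rule on 4]
Accessibility: w0Rw0, w0Rw1, w1Rw0, w1Rw1
Branch closes: p and not p both at w1.
Every branch closes; the branch above is one of them.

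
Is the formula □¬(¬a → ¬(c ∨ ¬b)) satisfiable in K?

Yes, satisfiable

1. □¬(¬a → ¬(c ∨ ¬b)), w0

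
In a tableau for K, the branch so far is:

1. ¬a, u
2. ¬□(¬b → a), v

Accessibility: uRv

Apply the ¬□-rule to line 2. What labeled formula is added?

a fresh world w with vRw, and ¬(¬b → a) at w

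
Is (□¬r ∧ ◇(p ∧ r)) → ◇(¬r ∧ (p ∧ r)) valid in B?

Tableau for the negation ¬((□¬r ∧ ◇(p ∧ r)) → ◇(¬r ∧ (p ∧ r))):
1. ¬((□¬r ∧ ◇(p ∧ r)) → ◇(¬r ∧ (p ∧ r))), 0
2. □¬r ∧ ◇(p ∧ r), 0
3. ¬◇(¬r ∧ (p ∧ r)), 0
4. □¬r, 0
5. ◇(p ∧ r), 0
6. ¬(¬r ∧ (p ∧ r)), 0
7. ¬r, 0
8. ¬(p ∧ r), 0
9. p ∧ r, 1
10. p, 1
11. r, 1
12. ¬(¬r ∧ (p ∧ r)), 1
13. ¬r, 1
Accessibility: 0R0, 0R1, 1R0, 1R1
Branch closes: r and ¬r both at 1.
All branches of the negation close; one closing branch shown above.

Valid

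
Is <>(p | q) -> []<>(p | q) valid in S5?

Valid

Tableau for the negation ~(<>(p | q) -> []<>(p | q)):
1. ~(<>(p | q) -> []<>(p | q)), u
2. <>(p | q), u   [~->-rule on 1]
3. ~[]<>(p | q), u   [~->-rule on 1]
4. p | q, v   [<>-rule on 2: fresh world v, uRv]
5. q, v   [|-rule on 4 (branches; this branch)]
6. ~<>(p | q), w   [~[]-rule on 3: fresh world w, uRw]
7. ~(p | q), u   [~<>-rule on 6 via wRu]
8. ~p, u   [~|-rule on 7]
9. ~q, u   [~|-rule on 7]
10. ~(p | q), v   [~<>-rule on 6 via wRv]
11. ~p, v   [~|-rule on 10]
12. ~q, v   [~|-rule on 10]
Accessibility: uRu, uRv, uRw, vRu, vRv, vRw, wRu, wRv, wRw
Branch closes: q and ~q both at v.
All branches of the negation close; one closing branch shown above.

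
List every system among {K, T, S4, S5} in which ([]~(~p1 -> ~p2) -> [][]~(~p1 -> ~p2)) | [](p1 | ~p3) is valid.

S4, S5

S4-tableau for the negation ~(([]~(~p1 -> ~p2) -> [][]~(~p1 -> ~p2)) | [](p1 | ~p3)):
1. ~(([]~(~p1 -> ~p2) -> [][]~(~p1 -> ~p2)) | [](p1 | ~p3)), w0
2. ~([]~(~p1 -> ~p2) -> [][]~(~p1 -> ~p2)), w0
3. ~[](p1 | ~p3), w0
4. []~(~p1 -> ~p2), w0
5. ~[][]~(~p1 -> ~p2), w0
6. ~(~p1 -> ~p2), w0
7. ~p1, w0
8. p2, w0
9. ~(p1 | ~p3), w1
10. ~p1, w1
11. p3, w1
12. ~(~p1 -> ~p2), w1
13. p2, w1
14. ~[]~(~p1 -> ~p2), w2
15. ~(~p1 -> ~p2), w2
16. ~p1, w2
17. p2, w2
18. ~p1 -> ~p2, w3
19. ~(~p1 -> ~p2), w3
20. ~p1, w3
21. p2, w3
22. ~p2, w3
Accessibility: w0Rw0, w0Rw1, w0Rw2, w0Rw3, w1Rw1, w2Rw2, w2Rw3, w3Rw3
Branch closes: p2 and ~p2 both at w3.
Every branch closes (one shown): valid in S4, hence also in S5 (every theorem of S4 is a theorem of S5).
T-tableau for the negation ~(([]~(~p1 -> ~p2) -> [][]~(~p1 -> ~p2)) | [](p1 | ~p3)):
1. ~(([]~(~p1 -> ~p2) -> [][]~(~p1 -> ~p2)) | [](p1 | ~p3)), w0
2. ~([]~(~p1 -> ~p2) -> [][]~(~p1 -> ~p2)), w0
3. ~[](p1 | ~p3), w0
4. []~(~p1 -> ~p2), w0
5. ~[][]~(~p1 -> ~p2), w0
6. ~(~p1 -> ~p2), w0
7. ~p1, w0
8. p2, w0
9. ~(p1 | ~p3), w1
10. ~p1, w1
11. p3, w1
12. ~(~p1 -> ~p2), w1
13. p2, w1
14. ~[]~(~p1 -> ~p2), w2
15. ~(~p1 -> ~p2), w2
16. ~p1, w2
17. p2, w2
18. ~p1 -> ~p2, w3
19. ~p2, w3
Accessibility: w0Rw0, w0Rw1, w0Rw2, w1Rw1, w2Rw2, w2Rw3, w3Rw3
Complete open branch: countermodel on a T-frame, so not valid in T, nor in K (the same frame is also a K-frame).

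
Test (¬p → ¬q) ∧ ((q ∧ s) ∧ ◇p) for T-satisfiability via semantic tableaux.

1. (¬p → ¬q) ∧ ((q ∧ s) ∧ ◇p), w0
2. ¬p → ¬q, w0
3. (q ∧ s) ∧ ◇p, w0
4. q ∧ s, w0
5. ◇p, w0
6. q, w0
7. s, w0
8. p, w0
9. p, w1
Accessibility: w0Rw0, w0Rw1, w1Rw1

Yes, satisfiable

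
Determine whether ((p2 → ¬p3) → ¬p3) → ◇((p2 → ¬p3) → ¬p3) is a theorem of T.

Tableau for the negation ¬(((p2 → ¬p3) → ¬p3) → ◇((p2 → ¬p3) → ¬p3)):
1. ¬(((p2 → ¬p3) → ¬p3) → ◇((p2 → ¬p3) → ¬p3)), u
2. (p2 → ¬p3) → ¬p3, u
3. ¬◇((p2 → ¬p3) → ¬p3), u
4. ¬((p2 → ¬p3) → ¬p3), u
5. p2 → ¬p3, u
6. p3, u
7. ¬(p2 → ¬p3), u
8. p2, u
9. ¬p3, u
Accessibility: uRu
Branch closes: p3 and ¬p3 both at u.
Every branch of the negation's tableau closes; the branch above is one of them.

Yes, valid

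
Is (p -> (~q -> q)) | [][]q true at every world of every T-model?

No, not valid

Tableau for the negation ~((p -> (~q -> q)) | [][]q):
1. ~((p -> (~q -> q)) | [][]q), w0
2. ~(p -> (~q -> q)), w0   [~|-rule on 1]
3. ~[][]q, w0   [~|-rule on 1]
4. p, w0   [~->-rule on 2]
5. ~(~q -> q), w0   [~->-rule on 2]
6. ~q, w0   [~->-rule on 5]
7. ~[]q, w1   [~[]-rule on 3: fresh world w1, w0Rw1]
8. ~q, w2   [~[]-rule on 7: fresh world w2, w1Rw2]
Accessibility: w0Rw0, w0Rw1, w1Rw1, w1Rw2, w2Rw2
The negation has an open branch (countermodel exists).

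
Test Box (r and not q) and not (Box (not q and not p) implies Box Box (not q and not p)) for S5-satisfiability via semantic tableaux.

Unsatisfiable

1. Box (r and not q) and not (Box (not q and not p) implies Box Box (not q and not p)), u
2. Box (r and not q), u
3. not (Box (not q and not p) implies Box Box (not q and not p)), u
4. Box (not q and not p), u
5. not Box Box (not q and not p), u
6. r and not q, u
7. r, u
8. not q, u
9. not q and not p, u
10. not p, u
11. not Box (not q and not p), v
12. r and not q, v
13. r, v
14. not q, v
15. not q and not p, v
16. not p, v
17. not (not q and not p), w
18. r and not q, w
19. r, w
20. not q, w
21. not q and not p, w
22. not p, w
23. p, w
Accessibility: uRu, uRv, uRw, vRu, vRv, vRw, wRu, wRv, wRw
Branch closes: p and not p both at w.
Every branch closes; the branch above is one of them.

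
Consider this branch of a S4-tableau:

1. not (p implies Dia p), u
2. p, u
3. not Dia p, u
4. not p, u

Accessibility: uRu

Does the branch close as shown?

Yes, closed

Both p and not p appear at u.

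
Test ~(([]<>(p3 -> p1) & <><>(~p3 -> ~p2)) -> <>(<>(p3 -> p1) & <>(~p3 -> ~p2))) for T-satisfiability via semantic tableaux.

Unsatisfiable

1. ~(([]<>(p3 -> p1) & <><>(~p3 -> ~p2)) -> <>(<>(p3 -> p1) & <>(~p3 -> ~p2))), 0
2. []<>(p3 -> p1) & <><>(~p3 -> ~p2), 0   [~->-rule on 1]
3. ~<>(<>(p3 -> p1) & <>(~p3 -> ~p2)), 0   [~->-rule on 1]
4. []<>(p3 -> p1), 0   [&-rule on 2]
5. <><>(~p3 -> ~p2), 0   [&-rule on 2]
6. ~(<>(p3 -> p1) & <>(~p3 -> ~p2)), 0   [~<>-rule on 3 via 0R0]
7. <>(p3 -> p1), 0   [[]-rule on 4 via 0R0]
8. ~<>(~p3 -> ~p2), 0   [~&-rule on 6 (branches; this branch)]
9. ~(~p3 -> ~p2), 0   [~<>-rule on 8 via 0R0]
10. ~p3, 0   [~->-rule on 9]
11. p2, 0   [~->-rule on 9]
12. <>(~p3 -> ~p2), 1   [<>-rule on 5: fresh world 1, 0R1]
13. ~(<>(p3 -> p1) & <>(~p3 -> ~p2)), 1   [~<>-rule on 3 via 0R1]
14. <>(p3 -> p1), 1   [[]-rule on 4 via 0R1]
15. ~(~p3 -> ~p2), 1   [~<>-rule on 8 via 0R1]
16. ~p3, 1   [~->-rule on 15]
17. p2, 1   [~->-rule on 15]
18. ~<>(~p3 -> ~p2), 1   [~&-rule on 13 (branches; this branch)]
19. p3 -> p1, 2   [<>-rule on 7: fresh world 2, 0R2]
20. ~(<>(p3 -> p1) & <>(~p3 -> ~p2)), 2   [~<>-rule on 3 via 0R2]
21. <>(p3 -> p1), 2   [[]-rule on 4 via 0R2]
22. ~(~p3 -> ~p2), 2   [~<>-rule on 8 via 0R2]
23. ~p3, 2   [~->-rule on 22]
24. p2, 2   [~->-rule on 22]
25. p1, 2   [->-rule on 19 (branches; this branch)]
26. ~<>(~p3 -> ~p2), 2   [~&-rule on 20 (branches; this branch)]
27. ~p3 -> ~p2, 3   [<>-rule on 12: fresh world 3, 1R3]
28. ~(~p3 -> ~p2), 3   [~<>-rule on 18 via 1R3]
29. ~p3, 3   [~->-rule on 28]
30. p2, 3   [~->-rule on 28]
31. ~p2, 3   [->-rule on 27 (branches; this branch)]
Accessibility: 0R0, 0R1, 0R2, 1R1, 1R3, 2R2, 3R3
Branch closes: p2 and ~p2 both at 3.
Every branch closes; the branch above is one of them.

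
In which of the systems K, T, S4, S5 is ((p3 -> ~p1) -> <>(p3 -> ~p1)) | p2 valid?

T, S4, S5

K-tableau for the negation ~(((p3 -> ~p1) -> <>(p3 -> ~p1)) | p2):
1. ~(((p3 -> ~p1) -> <>(p3 -> ~p1)) | p2), u
2. ~((p3 -> ~p1) -> <>(p3 -> ~p1)), u
3. ~p2, u
4. p3 -> ~p1, u
5. ~<>(p3 -> ~p1), u
6. ~p1, u
Complete open branch: countermodel on a K-frame, so not valid in K.
T-tableau for the negation ~(((p3 -> ~p1) -> <>(p3 -> ~p1)) | p2):
1. ~(((p3 -> ~p1) -> <>(p3 -> ~p1)) | p2), u
2. ~((p3 -> ~p1) -> <>(p3 -> ~p1)), u
3. ~p2, u
4. p3 -> ~p1, u
5. ~<>(p3 -> ~p1), u
6. ~(p3 -> ~p1), u
7. p3, u
8. p1, u
9. ~p1, u
Accessibility: uRu
Branch closes: p1 and ~p1 both at u.
Every branch closes (one shown): valid in T, hence also in S4, S5 (every theorem of T is a theorem of S4 and S5).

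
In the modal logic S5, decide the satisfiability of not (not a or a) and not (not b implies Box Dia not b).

Unsatisfiable

1. not (not a or a) and not (not b implies Box Dia not b), 0
2. not (not a or a), 0   [and-rule on 1]
3. not (not b implies Box Dia not b), 0   [and-rule on 1]
4. a, 0   [neg-or-rule on 2]
5. not a, 0   [neg-or-rule on 2]
Accessibility: 0R0
Branch closes: a and not a both at 0.
All branches of the tableau close; one closing branch shown above.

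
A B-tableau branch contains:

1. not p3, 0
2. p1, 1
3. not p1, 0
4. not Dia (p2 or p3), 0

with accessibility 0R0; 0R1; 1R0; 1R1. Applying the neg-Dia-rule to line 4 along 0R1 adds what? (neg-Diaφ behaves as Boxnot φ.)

neg-Diaφ behaves as Boxnot φ: propagate the negated body to each accessible world.

not (p2 or p3), 1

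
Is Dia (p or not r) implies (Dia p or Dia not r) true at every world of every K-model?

Valid

Tableau for the negation not (Dia (p or not r) implies (Dia p or Dia not r)):
1. not (Dia (p or not r) implies (Dia p or Dia not r)), w0
2. Dia (p or not r), w0   [neg-implies-rule on 1]
3. not (Dia p or Dia not r), w0   [neg-implies-rule on 1]
4. not Dia p, w0   [neg-or-rule on 3]
5. not Dia not r, w0   [neg-or-rule on 3]
6. p or not r, w1   [Dia-rule on 2: fresh world w1, w0Rw1]
7. not p, w1   [neg-Dia-rule on 4 via w0Rw1]
8. r, w1   [neg-Dia-rule on 5 via w0Rw1]
9. not r, w1   [or-rule on 6 (branches; this branch)]
Accessibility: w0Rw1
Branch closes: r and not r both at w1.
Every branch of the negation's tableau closes; the branch above is one of them.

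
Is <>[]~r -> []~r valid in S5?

Valid in S5

Tableau for the negation ~(<>[]~r -> []~r):
1. ~(<>[]~r -> []~r), w0
2. <>[]~r, w0   [~->-rule on 1]
3. ~[]~r, w0   [~->-rule on 1]
4. []~r, w1   [<>-rule on 2: fresh world w1, w0Rw1]
5. ~r, w0   [[]-rule on 4 via w1Rw0]
6. ~r, w1   [[]-rule on 4 via w1Rw1]
7. r, w2   [~[]-rule on 3: fresh world w2, w0Rw2]
8. ~r, w2   [[]-rule on 4 via w1Rw2]
Accessibility: w0Rw0, w0Rw1, w0Rw2, w1Rw0, w1Rw1, w1Rw2, w2Rw0, w2Rw1, w2Rw2
Branch closes: r and ~r both at w2.
Every branch of the negation's tableau closes; the branch above is one of them.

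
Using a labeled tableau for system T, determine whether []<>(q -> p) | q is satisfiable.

1. []<>(q -> p) | q, w0
2. q, w0
Accessibility: w0Rw0

Satisfiable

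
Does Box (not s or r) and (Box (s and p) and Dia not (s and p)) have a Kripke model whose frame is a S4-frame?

1. Box (not s or r) and (Box (s and p) and Dia not (s and p)), 0
2. Box (not s or r), 0
3. Box (s and p) and Dia not (s and p), 0
4. Box (s and p), 0
5. Dia not (s and p), 0
6. not s or r, 0
7. s and p, 0
8. s, 0
9. p, 0
10. r, 0
11. not (s and p), 1
12. not s or r, 1
13. s and p, 1
14. s, 1
15. p, 1
16. not p, 1
Accessibility: 0R0, 0R1, 1R1
Branch closes: p and not p both at 1.
(One branch shown.) All branches close.

Unsatisfiable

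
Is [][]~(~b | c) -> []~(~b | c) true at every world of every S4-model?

Tableau for the negation ~([][]~(~b | c) -> []~(~b | c)):
1. ~([][]~(~b | c) -> []~(~b | c)), w0
2. [][]~(~b | c), w0
3. ~[]~(~b | c), w0
4. []~(~b | c), w0
5. ~(~b | c), w0
6. b, w0
7. ~c, w0
8. ~b | c, w1
9. []~(~b | c), w1
10. ~(~b | c), w1
11. b, w1
12. ~c, w1
13. c, w1
Accessibility: w0Rw0, w0Rw1, w1Rw1
Branch closes: c and ~c both at w1.
Every branch of the negation's tableau closes; the branch above is one of them.

Valid in S4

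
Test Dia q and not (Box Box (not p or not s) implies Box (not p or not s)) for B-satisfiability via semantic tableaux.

Unsatisfiable (every branch closes)

1. Dia q and not (Box Box (not p or not s) implies Box (not p or not s)), u
2. Dia q, u
3. not (Box Box (not p or not s) implies Box (not p or not s)), u
4. Box Box (not p or not s), u
5. not Box (not p or not s), u
6. Box (not p or not s), u
7. not p or not s, u
8. not s, u
9. q, v
10. Box (not p or not s), v
11. not p or not s, v
12. not s, v
13. not (not p or not s), w
14. p, w
15. s, w
16. Box (not p or not s), w
17. not p or not s, w
18. not s, w
Accessibility: uRu, uRv, uRw, vRu, vRv, wRu, wRw
Branch closes: s and not s both at w.
(One branch shown.) All branches close.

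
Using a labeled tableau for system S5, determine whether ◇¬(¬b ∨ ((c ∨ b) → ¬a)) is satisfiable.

Satisfiable (open branch found)

1. ◇¬(¬b ∨ ((c ∨ b) → ¬a)), u
2. ¬(¬b ∨ ((c ∨ b) → ¬a)), v   [◇-rule on 1: fresh world v, uRv]
3. b, v   [¬∨-rule on 2]
4. ¬((c ∨ b) → ¬a), v   [¬∨-rule on 2]
5. c ∨ b, v   [¬→-rule on 4]
6. a, v   [¬→-rule on 4]
Accessibility: uRu, uRv, vRu, vRv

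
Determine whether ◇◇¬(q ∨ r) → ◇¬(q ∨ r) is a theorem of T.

No, not valid

Tableau for the negation ¬(◇◇¬(q ∨ r) → ◇¬(q ∨ r)):
1. ¬(◇◇¬(q ∨ r) → ◇¬(q ∨ r)), u
2. ◇◇¬(q ∨ r), u
3. ¬◇¬(q ∨ r), u
4. q ∨ r, u
5. r, u
6. ◇¬(q ∨ r), v
7. q ∨ r, v
8. r, v
9. ¬(q ∨ r), w
10. ¬q, w
11. ¬r, w
Accessibility: uRu, uRv, vRv, vRw, wRw
The negation has an open branch (countermodel exists).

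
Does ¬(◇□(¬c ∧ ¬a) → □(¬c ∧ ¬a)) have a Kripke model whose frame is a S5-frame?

1. ¬(◇□(¬c ∧ ¬a) → □(¬c ∧ ¬a)), 0
2. ◇□(¬c ∧ ¬a), 0
3. ¬□(¬c ∧ ¬a), 0
4. □(¬c ∧ ¬a), 1
5. ¬c ∧ ¬a, 0
6. ¬c, 0
7. ¬a, 0
8. ¬c ∧ ¬a, 1
9. ¬c, 1
10. ¬a, 1
11. ¬(¬c ∧ ¬a), 2
12. ¬c ∧ ¬a, 2
13. ¬c, 2
14. ¬a, 2
15. a, 2
Accessibility: 0R0, 0R1, 0R2, 1R0, 1R1, 1R2, 2R0, 2R1, 2R2
Branch closes: a and ¬a both at 2.
Every branch closes; the branch above is one of them.

Unsatisfiable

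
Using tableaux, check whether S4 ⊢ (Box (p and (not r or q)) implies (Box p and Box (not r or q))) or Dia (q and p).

Yes, valid

Tableau for the negation not ((Box (p and (not r or q)) implies (Box p and Box (not r or q))) or Dia (q and p)):
1. not ((Box (p and (not r or q)) implies (Box p and Box (not r or q))) or Dia (q and p)), 0
2. not (Box (p and (not r or q)) implies (Box p and Box (not r or q))), 0   [neg-or-rule on 1]
3. not Dia (q and p), 0   [neg-or-rule on 1]
4. Box (p and (not r or q)), 0   [neg-implies-rule on 2]
5. not (Box p and Box (not r or q)), 0   [neg-implies-rule on 2]
6. not (q and p), 0   [neg-Dia-rule on 3 via 0R0]
7. p and (not r or q), 0   [Box-rule on 4 via 0R0]
8. p, 0   [and-rule on 7]
9. not r or q, 0   [and-rule on 7]
10. not Box (not r or q), 0   [neg-and-rule on 5 (branches; this branch)]
11. not q, 0   [neg-and-rule on 6 (branches; this branch)]
12. not r, 0   [or-rule on 9 (branches; this branch)]
13. not (not r or q), 1   [neg-Box-rule on 10: fresh world 1, 0R1]
14. r, 1   [neg-or-rule on 13]
15. not q, 1   [neg-or-rule on 13]
16. not (q and p), 1   [neg-Dia-rule on 3 via 0R1]
17. p and (not r or q), 1   [Box-rule on 4 via 0R1]
18. p, 1   [and-rule on 17]
19. not r or q, 1   [and-rule on 17]
20. q, 1   [or-rule on 19 (branches; this branch)]
Accessibility: 0R0, 0R1, 1R1
Branch closes: q and not q both at 1.
All branches of the negation close; one closing branch shown above.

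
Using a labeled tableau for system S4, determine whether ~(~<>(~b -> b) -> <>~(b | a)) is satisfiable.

1. ~(~<>(~b -> b) -> <>~(b | a)), u
2. ~<>(~b -> b), u   [~->-rule on 1]
3. ~<>~(b | a), u   [~->-rule on 1]
4. ~(~b -> b), u   [~<>-rule on 2 via uRu]
5. ~b, u   [~->-rule on 4]
6. b | a, u   [~<>-rule on 3 via uRu]
7. a, u   [|-rule on 6 (branches; this branch)]
Accessibility: uRu

Yes, satisfiable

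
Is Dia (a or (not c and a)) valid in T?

Tableau for the negation not Dia (a or (not c and a)):
1. not Dia (a or (not c and a)), 0
2. not (a or (not c and a)), 0
3. not a, 0
4. not (not c and a), 0
Accessibility: 0R0
The negation has an open branch (countermodel exists).

No, not valid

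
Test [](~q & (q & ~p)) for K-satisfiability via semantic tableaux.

1. [](~q & (q & ~p)), 0

Satisfiable (open branch found)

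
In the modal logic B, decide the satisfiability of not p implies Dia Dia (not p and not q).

1. not p implies Dia Dia (not p and not q), u
2. Dia Dia (not p and not q), u
3. Dia (not p and not q), v
4. not p and not q, w
5. not p, w
6. not q, w
Accessibility: uRu, uRv, vRu, vRv, vRw, wRv, wRw

Satisfiable (open branch found)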